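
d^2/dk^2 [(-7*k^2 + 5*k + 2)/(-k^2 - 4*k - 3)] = 2*(-33*k^3 - 69*k^2 + 21*k + 97)/(k^6 + 12*k^5 + 57*k^4 + 136*k^3 + 171*k^2 + 108*k + 27)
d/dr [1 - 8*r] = -8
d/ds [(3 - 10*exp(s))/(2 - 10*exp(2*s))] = 5*(-(10*exp(s) - 3)*exp(s) + 5*exp(2*s) - 1)*exp(s)/(5*exp(2*s) - 1)^2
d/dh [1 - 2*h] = -2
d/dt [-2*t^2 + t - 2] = 1 - 4*t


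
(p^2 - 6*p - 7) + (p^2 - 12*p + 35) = 2*p^2 - 18*p + 28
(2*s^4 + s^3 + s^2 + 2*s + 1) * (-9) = -18*s^4 - 9*s^3 - 9*s^2 - 18*s - 9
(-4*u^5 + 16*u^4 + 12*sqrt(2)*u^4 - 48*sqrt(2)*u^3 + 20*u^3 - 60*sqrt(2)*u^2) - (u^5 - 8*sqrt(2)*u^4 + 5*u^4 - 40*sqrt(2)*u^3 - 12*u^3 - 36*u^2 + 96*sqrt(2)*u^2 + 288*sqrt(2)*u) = -5*u^5 + 11*u^4 + 20*sqrt(2)*u^4 - 8*sqrt(2)*u^3 + 32*u^3 - 156*sqrt(2)*u^2 + 36*u^2 - 288*sqrt(2)*u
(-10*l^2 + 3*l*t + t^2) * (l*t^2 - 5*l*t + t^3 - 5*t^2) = -10*l^3*t^2 + 50*l^3*t - 7*l^2*t^3 + 35*l^2*t^2 + 4*l*t^4 - 20*l*t^3 + t^5 - 5*t^4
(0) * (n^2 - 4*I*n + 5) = 0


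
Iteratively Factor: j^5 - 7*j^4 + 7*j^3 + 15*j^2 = (j + 1)*(j^4 - 8*j^3 + 15*j^2) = j*(j + 1)*(j^3 - 8*j^2 + 15*j) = j*(j - 5)*(j + 1)*(j^2 - 3*j) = j^2*(j - 5)*(j + 1)*(j - 3)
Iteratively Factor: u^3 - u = (u)*(u^2 - 1) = u*(u + 1)*(u - 1)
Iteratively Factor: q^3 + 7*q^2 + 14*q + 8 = (q + 2)*(q^2 + 5*q + 4) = (q + 1)*(q + 2)*(q + 4)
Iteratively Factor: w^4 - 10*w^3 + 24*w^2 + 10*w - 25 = (w + 1)*(w^3 - 11*w^2 + 35*w - 25) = (w - 5)*(w + 1)*(w^2 - 6*w + 5) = (w - 5)*(w - 1)*(w + 1)*(w - 5)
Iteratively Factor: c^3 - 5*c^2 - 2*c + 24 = (c + 2)*(c^2 - 7*c + 12) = (c - 4)*(c + 2)*(c - 3)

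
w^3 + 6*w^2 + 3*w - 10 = (w - 1)*(w + 2)*(w + 5)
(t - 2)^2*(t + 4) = t^3 - 12*t + 16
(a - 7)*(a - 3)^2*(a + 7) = a^4 - 6*a^3 - 40*a^2 + 294*a - 441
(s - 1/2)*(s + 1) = s^2 + s/2 - 1/2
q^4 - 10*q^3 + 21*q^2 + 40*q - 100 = (q - 5)^2*(q - 2)*(q + 2)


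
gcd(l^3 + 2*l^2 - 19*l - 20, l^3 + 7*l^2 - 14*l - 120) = l^2 + l - 20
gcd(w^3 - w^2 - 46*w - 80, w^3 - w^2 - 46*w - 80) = w^3 - w^2 - 46*w - 80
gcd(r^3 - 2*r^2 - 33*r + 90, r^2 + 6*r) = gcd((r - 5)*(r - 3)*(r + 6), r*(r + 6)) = r + 6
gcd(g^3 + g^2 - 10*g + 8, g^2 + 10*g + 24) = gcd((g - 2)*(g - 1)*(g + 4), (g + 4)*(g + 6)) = g + 4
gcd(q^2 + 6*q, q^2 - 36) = q + 6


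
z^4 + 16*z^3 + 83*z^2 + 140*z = z*(z + 4)*(z + 5)*(z + 7)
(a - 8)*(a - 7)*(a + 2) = a^3 - 13*a^2 + 26*a + 112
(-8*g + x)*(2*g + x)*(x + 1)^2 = -16*g^2*x^2 - 32*g^2*x - 16*g^2 - 6*g*x^3 - 12*g*x^2 - 6*g*x + x^4 + 2*x^3 + x^2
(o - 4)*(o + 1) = o^2 - 3*o - 4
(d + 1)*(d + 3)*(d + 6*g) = d^3 + 6*d^2*g + 4*d^2 + 24*d*g + 3*d + 18*g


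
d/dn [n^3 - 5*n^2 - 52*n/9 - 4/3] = 3*n^2 - 10*n - 52/9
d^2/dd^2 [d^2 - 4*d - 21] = 2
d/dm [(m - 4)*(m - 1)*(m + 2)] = 3*m^2 - 6*m - 6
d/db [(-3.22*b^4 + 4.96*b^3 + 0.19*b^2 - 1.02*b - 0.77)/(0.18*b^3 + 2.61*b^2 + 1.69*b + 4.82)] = (-0.5796*b^6 - 16.8084*b^5 - 3.414*b^4 - 44.9496*b^3 + 75.1207*b^2 + 5.851*b - 3.6151)/(0.0324*b^6 + 0.9396*b^5 + 7.4205*b^4 + 10.557*b^3 + 28.0165*b^2 + 16.2916*b + 23.2324)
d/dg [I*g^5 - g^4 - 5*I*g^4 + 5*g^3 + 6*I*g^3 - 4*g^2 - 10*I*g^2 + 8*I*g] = 5*I*g^4 + g^3*(-4 - 20*I) + g^2*(15 + 18*I) + g*(-8 - 20*I) + 8*I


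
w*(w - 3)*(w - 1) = w^3 - 4*w^2 + 3*w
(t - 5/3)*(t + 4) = t^2 + 7*t/3 - 20/3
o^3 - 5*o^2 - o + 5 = (o - 5)*(o - 1)*(o + 1)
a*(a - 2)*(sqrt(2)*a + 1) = sqrt(2)*a^3 - 2*sqrt(2)*a^2 + a^2 - 2*a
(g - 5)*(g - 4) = g^2 - 9*g + 20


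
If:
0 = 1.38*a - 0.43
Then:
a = 0.31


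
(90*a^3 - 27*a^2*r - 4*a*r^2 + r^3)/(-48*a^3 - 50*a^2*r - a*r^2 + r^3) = (-90*a^3 + 27*a^2*r + 4*a*r^2 - r^3)/(48*a^3 + 50*a^2*r + a*r^2 - r^3)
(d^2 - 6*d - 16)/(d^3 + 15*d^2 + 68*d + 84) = (d - 8)/(d^2 + 13*d + 42)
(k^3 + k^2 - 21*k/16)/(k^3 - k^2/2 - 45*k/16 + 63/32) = 2*k/(2*k - 3)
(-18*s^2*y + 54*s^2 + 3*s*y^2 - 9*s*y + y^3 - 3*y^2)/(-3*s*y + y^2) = 6*s - 18*s/y + y - 3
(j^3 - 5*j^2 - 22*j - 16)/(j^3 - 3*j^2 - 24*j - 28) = (j^2 - 7*j - 8)/(j^2 - 5*j - 14)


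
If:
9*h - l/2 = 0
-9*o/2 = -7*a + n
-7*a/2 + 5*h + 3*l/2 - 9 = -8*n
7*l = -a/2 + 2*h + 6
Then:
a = 2232*o/3247 + 462/3247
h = 621/12988 - 9*o/3247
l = 5589/6494 - 162*o/3247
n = 2025*o/6494 + 3234/3247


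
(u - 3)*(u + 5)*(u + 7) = u^3 + 9*u^2 - u - 105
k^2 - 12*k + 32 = (k - 8)*(k - 4)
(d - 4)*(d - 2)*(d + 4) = d^3 - 2*d^2 - 16*d + 32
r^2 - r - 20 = (r - 5)*(r + 4)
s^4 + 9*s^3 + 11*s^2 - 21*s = s*(s - 1)*(s + 3)*(s + 7)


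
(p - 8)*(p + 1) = p^2 - 7*p - 8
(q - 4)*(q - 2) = q^2 - 6*q + 8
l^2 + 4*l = l*(l + 4)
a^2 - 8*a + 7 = (a - 7)*(a - 1)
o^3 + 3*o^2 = o^2*(o + 3)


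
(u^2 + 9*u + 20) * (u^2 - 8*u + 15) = u^4 + u^3 - 37*u^2 - 25*u + 300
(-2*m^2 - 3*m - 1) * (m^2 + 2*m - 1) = -2*m^4 - 7*m^3 - 5*m^2 + m + 1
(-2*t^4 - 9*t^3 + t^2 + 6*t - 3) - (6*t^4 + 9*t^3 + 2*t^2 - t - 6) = -8*t^4 - 18*t^3 - t^2 + 7*t + 3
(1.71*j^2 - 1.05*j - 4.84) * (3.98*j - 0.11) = 6.8058*j^3 - 4.3671*j^2 - 19.1477*j + 0.5324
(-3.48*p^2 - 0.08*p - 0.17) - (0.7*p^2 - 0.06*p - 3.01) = -4.18*p^2 - 0.02*p + 2.84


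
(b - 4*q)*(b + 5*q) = b^2 + b*q - 20*q^2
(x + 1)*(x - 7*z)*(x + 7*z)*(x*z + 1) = x^4*z + x^3*z + x^3 - 49*x^2*z^3 + x^2 - 49*x*z^3 - 49*x*z^2 - 49*z^2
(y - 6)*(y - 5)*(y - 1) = y^3 - 12*y^2 + 41*y - 30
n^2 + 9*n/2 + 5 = (n + 2)*(n + 5/2)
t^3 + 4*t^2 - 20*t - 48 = (t - 4)*(t + 2)*(t + 6)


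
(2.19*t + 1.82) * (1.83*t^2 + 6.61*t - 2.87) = 4.0077*t^3 + 17.8065*t^2 + 5.7449*t - 5.2234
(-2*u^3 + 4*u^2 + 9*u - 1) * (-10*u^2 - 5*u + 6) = 20*u^5 - 30*u^4 - 122*u^3 - 11*u^2 + 59*u - 6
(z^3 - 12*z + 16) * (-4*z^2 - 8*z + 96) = -4*z^5 - 8*z^4 + 144*z^3 + 32*z^2 - 1280*z + 1536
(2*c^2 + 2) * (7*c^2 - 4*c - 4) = 14*c^4 - 8*c^3 + 6*c^2 - 8*c - 8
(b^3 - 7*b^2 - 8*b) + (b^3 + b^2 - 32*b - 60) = 2*b^3 - 6*b^2 - 40*b - 60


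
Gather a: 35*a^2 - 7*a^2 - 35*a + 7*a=28*a^2 - 28*a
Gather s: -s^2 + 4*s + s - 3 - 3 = -s^2 + 5*s - 6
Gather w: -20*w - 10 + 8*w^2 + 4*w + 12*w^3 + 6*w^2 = 12*w^3 + 14*w^2 - 16*w - 10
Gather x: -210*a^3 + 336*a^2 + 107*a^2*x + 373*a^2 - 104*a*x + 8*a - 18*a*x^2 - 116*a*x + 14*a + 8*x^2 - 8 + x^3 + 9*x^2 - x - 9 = -210*a^3 + 709*a^2 + 22*a + x^3 + x^2*(17 - 18*a) + x*(107*a^2 - 220*a - 1) - 17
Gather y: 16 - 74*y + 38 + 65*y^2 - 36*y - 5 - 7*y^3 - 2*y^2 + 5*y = -7*y^3 + 63*y^2 - 105*y + 49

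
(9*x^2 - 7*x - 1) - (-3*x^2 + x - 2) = 12*x^2 - 8*x + 1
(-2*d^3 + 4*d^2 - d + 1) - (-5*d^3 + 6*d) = 3*d^3 + 4*d^2 - 7*d + 1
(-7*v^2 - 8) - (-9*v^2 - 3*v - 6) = 2*v^2 + 3*v - 2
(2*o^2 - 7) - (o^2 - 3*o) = o^2 + 3*o - 7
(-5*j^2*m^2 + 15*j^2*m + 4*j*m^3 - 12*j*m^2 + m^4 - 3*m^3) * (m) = -5*j^2*m^3 + 15*j^2*m^2 + 4*j*m^4 - 12*j*m^3 + m^5 - 3*m^4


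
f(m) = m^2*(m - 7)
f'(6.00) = 24.00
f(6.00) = -36.00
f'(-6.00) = 192.00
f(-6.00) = -468.00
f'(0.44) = -5.58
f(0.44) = -1.27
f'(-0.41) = 6.24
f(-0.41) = -1.25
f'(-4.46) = 122.11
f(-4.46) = -227.96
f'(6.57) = 37.51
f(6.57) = -18.56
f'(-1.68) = 31.99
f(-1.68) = -24.50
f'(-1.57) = 29.37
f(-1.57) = -21.12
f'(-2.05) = 41.31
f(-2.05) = -38.03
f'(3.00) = -15.00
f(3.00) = -36.00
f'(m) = m^2 + 2*m*(m - 7) = m*(3*m - 14)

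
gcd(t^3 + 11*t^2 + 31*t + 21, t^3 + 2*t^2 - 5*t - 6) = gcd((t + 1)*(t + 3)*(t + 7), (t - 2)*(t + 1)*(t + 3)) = t^2 + 4*t + 3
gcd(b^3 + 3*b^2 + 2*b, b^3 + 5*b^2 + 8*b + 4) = b^2 + 3*b + 2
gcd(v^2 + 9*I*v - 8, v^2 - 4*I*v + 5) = v + I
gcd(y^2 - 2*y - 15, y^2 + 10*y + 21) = y + 3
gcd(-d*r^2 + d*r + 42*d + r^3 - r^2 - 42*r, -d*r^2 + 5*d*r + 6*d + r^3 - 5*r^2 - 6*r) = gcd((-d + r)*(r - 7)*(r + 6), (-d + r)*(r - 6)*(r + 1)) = -d + r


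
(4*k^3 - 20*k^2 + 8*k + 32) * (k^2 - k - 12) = 4*k^5 - 24*k^4 - 20*k^3 + 264*k^2 - 128*k - 384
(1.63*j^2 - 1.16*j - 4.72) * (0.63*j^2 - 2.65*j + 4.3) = 1.0269*j^4 - 5.0503*j^3 + 7.1094*j^2 + 7.52*j - 20.296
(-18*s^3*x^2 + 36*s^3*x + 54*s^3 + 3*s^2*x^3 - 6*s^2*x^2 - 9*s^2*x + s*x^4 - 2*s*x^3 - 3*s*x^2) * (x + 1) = -18*s^3*x^3 + 18*s^3*x^2 + 90*s^3*x + 54*s^3 + 3*s^2*x^4 - 3*s^2*x^3 - 15*s^2*x^2 - 9*s^2*x + s*x^5 - s*x^4 - 5*s*x^3 - 3*s*x^2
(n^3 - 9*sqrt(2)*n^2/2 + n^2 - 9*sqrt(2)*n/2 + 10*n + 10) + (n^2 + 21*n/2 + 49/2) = n^3 - 9*sqrt(2)*n^2/2 + 2*n^2 - 9*sqrt(2)*n/2 + 41*n/2 + 69/2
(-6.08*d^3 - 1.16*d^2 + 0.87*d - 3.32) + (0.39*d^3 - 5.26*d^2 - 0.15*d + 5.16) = -5.69*d^3 - 6.42*d^2 + 0.72*d + 1.84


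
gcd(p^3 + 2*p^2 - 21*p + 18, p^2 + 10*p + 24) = p + 6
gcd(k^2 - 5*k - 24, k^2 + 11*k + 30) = 1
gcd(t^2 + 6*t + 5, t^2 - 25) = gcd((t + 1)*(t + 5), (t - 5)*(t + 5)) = t + 5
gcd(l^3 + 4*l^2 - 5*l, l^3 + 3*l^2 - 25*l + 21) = l - 1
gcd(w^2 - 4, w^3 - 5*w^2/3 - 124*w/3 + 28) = 1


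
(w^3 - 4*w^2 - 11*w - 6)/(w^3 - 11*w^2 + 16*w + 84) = (w^2 + 2*w + 1)/(w^2 - 5*w - 14)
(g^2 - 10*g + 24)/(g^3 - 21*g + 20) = (g - 6)/(g^2 + 4*g - 5)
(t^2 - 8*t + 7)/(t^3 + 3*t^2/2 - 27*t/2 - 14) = 2*(t^2 - 8*t + 7)/(2*t^3 + 3*t^2 - 27*t - 28)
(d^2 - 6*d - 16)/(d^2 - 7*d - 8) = (d + 2)/(d + 1)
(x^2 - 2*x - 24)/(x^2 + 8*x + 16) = (x - 6)/(x + 4)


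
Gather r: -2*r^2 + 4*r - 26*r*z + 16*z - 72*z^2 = -2*r^2 + r*(4 - 26*z) - 72*z^2 + 16*z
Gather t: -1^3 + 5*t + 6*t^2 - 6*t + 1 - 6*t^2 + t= 0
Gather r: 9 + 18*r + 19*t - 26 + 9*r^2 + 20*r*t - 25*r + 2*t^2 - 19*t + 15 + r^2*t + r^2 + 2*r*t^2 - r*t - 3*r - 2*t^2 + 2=r^2*(t + 10) + r*(2*t^2 + 19*t - 10)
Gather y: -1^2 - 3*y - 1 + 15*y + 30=12*y + 28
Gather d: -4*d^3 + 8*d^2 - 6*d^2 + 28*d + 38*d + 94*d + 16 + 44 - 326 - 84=-4*d^3 + 2*d^2 + 160*d - 350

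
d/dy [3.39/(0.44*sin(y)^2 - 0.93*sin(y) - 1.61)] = (3.1527 - 2.9832*sin(y))*cos(y)/(-0.44*sin(y)^2 + 0.93*sin(y) + 1.61)^2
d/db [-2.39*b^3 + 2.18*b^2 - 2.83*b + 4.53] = -7.17*b^2 + 4.36*b - 2.83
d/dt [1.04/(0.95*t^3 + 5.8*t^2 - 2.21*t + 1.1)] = (-2.964*t^2 - 12.064*t + 2.2984)/(0.95*t^3 + 5.8*t^2 - 2.21*t + 1.1)^2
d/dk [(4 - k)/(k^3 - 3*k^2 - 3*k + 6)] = (-k^3 + 3*k^2 + 3*k - 3*(k - 4)*(-k^2 + 2*k + 1) - 6)/(k^3 - 3*k^2 - 3*k + 6)^2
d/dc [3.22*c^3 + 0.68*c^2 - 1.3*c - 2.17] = 9.66*c^2 + 1.36*c - 1.3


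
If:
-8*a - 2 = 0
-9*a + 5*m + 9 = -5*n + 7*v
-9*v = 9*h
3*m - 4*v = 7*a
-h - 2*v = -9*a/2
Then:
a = -1/4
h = 9/8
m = -25/12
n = -209/120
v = -9/8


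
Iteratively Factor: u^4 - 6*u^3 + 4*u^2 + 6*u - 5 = (u - 1)*(u^3 - 5*u^2 - u + 5) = (u - 1)^2*(u^2 - 4*u - 5) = (u - 1)^2*(u + 1)*(u - 5)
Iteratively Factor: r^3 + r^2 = (r + 1)*(r^2) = r*(r + 1)*(r)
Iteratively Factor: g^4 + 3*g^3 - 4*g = (g)*(g^3 + 3*g^2 - 4) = g*(g + 2)*(g^2 + g - 2) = g*(g + 2)^2*(g - 1)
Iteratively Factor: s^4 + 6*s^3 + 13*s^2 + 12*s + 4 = (s + 2)*(s^3 + 4*s^2 + 5*s + 2) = (s + 1)*(s + 2)*(s^2 + 3*s + 2) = (s + 1)^2*(s + 2)*(s + 2)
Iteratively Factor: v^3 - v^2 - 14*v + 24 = (v - 2)*(v^2 + v - 12) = (v - 2)*(v + 4)*(v - 3)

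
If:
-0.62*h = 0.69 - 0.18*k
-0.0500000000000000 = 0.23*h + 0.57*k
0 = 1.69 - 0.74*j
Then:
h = -1.02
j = 2.28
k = 0.32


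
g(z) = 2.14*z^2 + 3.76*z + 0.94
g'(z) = 4.28*z + 3.76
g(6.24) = 107.73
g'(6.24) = 30.47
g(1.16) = 8.18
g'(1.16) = 8.72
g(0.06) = 1.17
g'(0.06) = 4.02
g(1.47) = 11.09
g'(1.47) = 10.05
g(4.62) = 63.99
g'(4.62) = 23.53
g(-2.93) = 8.29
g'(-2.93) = -8.78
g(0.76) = 5.03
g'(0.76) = 7.01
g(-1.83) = 1.23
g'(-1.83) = -4.07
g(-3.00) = 8.92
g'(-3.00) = -9.08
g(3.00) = 31.48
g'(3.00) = 16.60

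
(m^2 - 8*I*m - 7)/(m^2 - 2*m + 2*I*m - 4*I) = (m^2 - 8*I*m - 7)/(m^2 + 2*m*(-1 + I) - 4*I)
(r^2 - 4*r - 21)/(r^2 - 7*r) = (r + 3)/r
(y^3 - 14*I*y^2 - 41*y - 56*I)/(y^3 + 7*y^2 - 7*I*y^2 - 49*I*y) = (y^2 - 7*I*y + 8)/(y*(y + 7))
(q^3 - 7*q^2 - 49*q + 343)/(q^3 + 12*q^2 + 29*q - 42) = (q^2 - 14*q + 49)/(q^2 + 5*q - 6)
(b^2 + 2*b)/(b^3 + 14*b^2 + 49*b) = (b + 2)/(b^2 + 14*b + 49)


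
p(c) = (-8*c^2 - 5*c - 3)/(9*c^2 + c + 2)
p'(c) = (-18*c - 1)*(-8*c^2 - 5*c - 3)/(9*c^2 + c + 2)^2 + (-16*c - 5)/(9*c^2 + c + 2) = (37*c^2 + 22*c - 7)/(81*c^4 + 18*c^3 + 37*c^2 + 4*c + 4)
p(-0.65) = -0.61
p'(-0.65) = -0.21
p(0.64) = -1.50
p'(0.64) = 0.56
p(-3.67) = -0.77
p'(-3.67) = 0.03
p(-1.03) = -0.60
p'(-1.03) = 0.09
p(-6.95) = -0.83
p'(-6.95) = 0.01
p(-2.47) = -0.72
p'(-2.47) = 0.06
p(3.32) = -1.03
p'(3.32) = 0.04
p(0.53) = -1.56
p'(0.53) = 0.59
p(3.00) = -1.05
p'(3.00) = 0.05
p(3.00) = -1.05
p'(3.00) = 0.05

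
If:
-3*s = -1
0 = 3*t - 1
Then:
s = 1/3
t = 1/3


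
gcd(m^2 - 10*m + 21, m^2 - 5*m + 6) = m - 3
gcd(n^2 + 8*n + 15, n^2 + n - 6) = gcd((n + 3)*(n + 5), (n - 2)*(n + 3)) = n + 3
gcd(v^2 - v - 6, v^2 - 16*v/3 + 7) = v - 3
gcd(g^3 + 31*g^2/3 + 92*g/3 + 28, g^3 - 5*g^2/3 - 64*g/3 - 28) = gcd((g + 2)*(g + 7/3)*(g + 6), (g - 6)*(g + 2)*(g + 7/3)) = g^2 + 13*g/3 + 14/3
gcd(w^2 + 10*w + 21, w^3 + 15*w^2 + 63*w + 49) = w + 7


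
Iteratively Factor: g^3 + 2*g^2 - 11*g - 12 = (g + 4)*(g^2 - 2*g - 3) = (g + 1)*(g + 4)*(g - 3)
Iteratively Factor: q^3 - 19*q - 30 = (q - 5)*(q^2 + 5*q + 6) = (q - 5)*(q + 3)*(q + 2)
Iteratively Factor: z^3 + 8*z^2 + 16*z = (z + 4)*(z^2 + 4*z) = (z + 4)^2*(z)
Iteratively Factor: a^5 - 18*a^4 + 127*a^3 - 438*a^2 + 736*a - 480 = (a - 4)*(a^4 - 14*a^3 + 71*a^2 - 154*a + 120) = (a - 4)*(a - 2)*(a^3 - 12*a^2 + 47*a - 60) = (a - 4)*(a - 3)*(a - 2)*(a^2 - 9*a + 20) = (a - 5)*(a - 4)*(a - 3)*(a - 2)*(a - 4)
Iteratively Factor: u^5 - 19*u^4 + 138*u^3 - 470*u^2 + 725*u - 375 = (u - 5)*(u^4 - 14*u^3 + 68*u^2 - 130*u + 75) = (u - 5)*(u - 1)*(u^3 - 13*u^2 + 55*u - 75) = (u - 5)*(u - 3)*(u - 1)*(u^2 - 10*u + 25) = (u - 5)^2*(u - 3)*(u - 1)*(u - 5)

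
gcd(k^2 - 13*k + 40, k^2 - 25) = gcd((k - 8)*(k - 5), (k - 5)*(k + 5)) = k - 5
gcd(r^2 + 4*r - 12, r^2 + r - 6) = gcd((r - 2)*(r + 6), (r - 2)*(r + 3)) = r - 2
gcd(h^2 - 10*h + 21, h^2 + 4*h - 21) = h - 3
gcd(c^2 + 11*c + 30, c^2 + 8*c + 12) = c + 6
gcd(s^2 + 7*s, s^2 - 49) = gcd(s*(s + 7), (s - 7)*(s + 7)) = s + 7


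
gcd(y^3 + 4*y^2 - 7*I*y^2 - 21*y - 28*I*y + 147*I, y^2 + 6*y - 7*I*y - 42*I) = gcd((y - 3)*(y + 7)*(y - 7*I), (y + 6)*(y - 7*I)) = y - 7*I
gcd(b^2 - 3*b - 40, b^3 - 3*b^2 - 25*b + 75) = b + 5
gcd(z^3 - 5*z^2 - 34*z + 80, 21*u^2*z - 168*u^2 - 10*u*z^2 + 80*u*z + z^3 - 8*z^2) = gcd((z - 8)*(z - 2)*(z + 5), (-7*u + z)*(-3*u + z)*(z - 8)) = z - 8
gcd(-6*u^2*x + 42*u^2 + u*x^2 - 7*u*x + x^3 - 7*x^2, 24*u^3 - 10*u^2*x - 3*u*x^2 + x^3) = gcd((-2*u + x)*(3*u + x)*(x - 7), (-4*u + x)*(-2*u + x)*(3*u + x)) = -6*u^2 + u*x + x^2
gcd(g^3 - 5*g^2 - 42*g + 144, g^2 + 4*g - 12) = g + 6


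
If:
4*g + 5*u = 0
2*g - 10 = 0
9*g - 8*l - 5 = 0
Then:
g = 5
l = 5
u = -4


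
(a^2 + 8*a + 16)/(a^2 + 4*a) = (a + 4)/a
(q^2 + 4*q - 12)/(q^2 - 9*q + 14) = (q + 6)/(q - 7)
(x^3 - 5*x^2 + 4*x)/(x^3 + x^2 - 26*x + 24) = x/(x + 6)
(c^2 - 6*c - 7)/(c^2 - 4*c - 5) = (c - 7)/(c - 5)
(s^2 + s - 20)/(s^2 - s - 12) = (s + 5)/(s + 3)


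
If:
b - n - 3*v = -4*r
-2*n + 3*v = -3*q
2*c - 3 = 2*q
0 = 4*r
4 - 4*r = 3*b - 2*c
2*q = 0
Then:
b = 7/3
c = 3/2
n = 7/9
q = 0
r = 0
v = 14/27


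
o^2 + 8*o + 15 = (o + 3)*(o + 5)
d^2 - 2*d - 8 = (d - 4)*(d + 2)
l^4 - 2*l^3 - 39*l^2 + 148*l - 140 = (l - 5)*(l - 2)^2*(l + 7)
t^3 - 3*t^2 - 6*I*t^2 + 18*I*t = t*(t - 3)*(t - 6*I)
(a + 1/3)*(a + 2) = a^2 + 7*a/3 + 2/3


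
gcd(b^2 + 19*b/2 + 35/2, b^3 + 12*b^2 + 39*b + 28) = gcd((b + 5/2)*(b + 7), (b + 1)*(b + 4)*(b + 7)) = b + 7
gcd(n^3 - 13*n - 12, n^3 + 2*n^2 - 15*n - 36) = n^2 - n - 12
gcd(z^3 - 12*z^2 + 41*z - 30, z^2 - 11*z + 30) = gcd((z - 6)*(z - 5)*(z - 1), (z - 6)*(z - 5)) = z^2 - 11*z + 30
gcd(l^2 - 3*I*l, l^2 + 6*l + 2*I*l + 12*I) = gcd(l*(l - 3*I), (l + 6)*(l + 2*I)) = 1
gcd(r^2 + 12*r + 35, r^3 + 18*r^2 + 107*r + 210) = r^2 + 12*r + 35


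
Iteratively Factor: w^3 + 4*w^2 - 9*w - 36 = (w - 3)*(w^2 + 7*w + 12) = (w - 3)*(w + 4)*(w + 3)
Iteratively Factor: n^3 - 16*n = (n - 4)*(n^2 + 4*n) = (n - 4)*(n + 4)*(n)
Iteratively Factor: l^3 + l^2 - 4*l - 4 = (l - 2)*(l^2 + 3*l + 2) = (l - 2)*(l + 2)*(l + 1)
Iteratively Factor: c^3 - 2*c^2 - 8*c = (c + 2)*(c^2 - 4*c) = c*(c + 2)*(c - 4)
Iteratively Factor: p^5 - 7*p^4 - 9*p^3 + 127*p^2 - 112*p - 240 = (p - 3)*(p^4 - 4*p^3 - 21*p^2 + 64*p + 80) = (p - 3)*(p + 1)*(p^3 - 5*p^2 - 16*p + 80) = (p - 4)*(p - 3)*(p + 1)*(p^2 - p - 20) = (p - 4)*(p - 3)*(p + 1)*(p + 4)*(p - 5)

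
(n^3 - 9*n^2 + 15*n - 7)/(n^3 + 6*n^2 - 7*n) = (n^2 - 8*n + 7)/(n*(n + 7))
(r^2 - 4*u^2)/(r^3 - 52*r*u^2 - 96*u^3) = (r - 2*u)/(r^2 - 2*r*u - 48*u^2)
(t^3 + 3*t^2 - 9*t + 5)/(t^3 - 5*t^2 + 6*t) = (t^3 + 3*t^2 - 9*t + 5)/(t*(t^2 - 5*t + 6))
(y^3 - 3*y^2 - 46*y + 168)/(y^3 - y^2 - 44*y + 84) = (y - 4)/(y - 2)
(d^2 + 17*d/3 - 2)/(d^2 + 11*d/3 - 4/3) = (d + 6)/(d + 4)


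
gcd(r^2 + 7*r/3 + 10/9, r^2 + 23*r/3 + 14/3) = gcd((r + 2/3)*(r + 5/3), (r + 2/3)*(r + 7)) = r + 2/3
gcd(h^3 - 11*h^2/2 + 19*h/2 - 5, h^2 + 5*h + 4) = 1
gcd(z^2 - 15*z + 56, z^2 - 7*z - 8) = z - 8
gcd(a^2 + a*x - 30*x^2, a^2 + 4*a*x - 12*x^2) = a + 6*x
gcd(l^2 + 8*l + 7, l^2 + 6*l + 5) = l + 1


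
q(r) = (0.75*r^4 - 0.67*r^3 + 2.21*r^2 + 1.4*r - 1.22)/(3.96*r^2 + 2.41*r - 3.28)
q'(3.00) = 0.87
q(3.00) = 1.66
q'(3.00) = 0.87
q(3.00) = 1.66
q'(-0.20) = -0.02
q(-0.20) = 0.39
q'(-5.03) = -2.16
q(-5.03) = 7.23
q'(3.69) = 1.13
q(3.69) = 2.34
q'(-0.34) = 0.09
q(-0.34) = 0.39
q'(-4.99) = -2.14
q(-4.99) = 7.14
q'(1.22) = 0.01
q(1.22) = 0.76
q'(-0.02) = -0.14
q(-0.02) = 0.37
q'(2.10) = 0.52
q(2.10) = 1.03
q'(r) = (-7.92*r - 2.41)*(0.75*r^4 - 0.67*r^3 + 2.21*r^2 + 1.4*r - 1.22)/(3.96*r^2 + 2.41*r - 3.28)^2 + (3.0*r^3 - 2.01*r^2 + 4.42*r + 1.4)/(3.96*r^2 + 2.41*r - 3.28) = (5.94*r^5 + 2.7693*r^4 - 13.0694*r^3 + 6.3749*r^2 - 4.8352*r - 1.6518)/(15.6816*r^4 + 19.0872*r^3 - 20.1695*r^2 - 15.8096*r + 10.7584)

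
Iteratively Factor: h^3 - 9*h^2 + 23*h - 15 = (h - 3)*(h^2 - 6*h + 5) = (h - 3)*(h - 1)*(h - 5)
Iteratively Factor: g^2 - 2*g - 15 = (g - 5)*(g + 3)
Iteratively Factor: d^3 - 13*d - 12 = (d + 3)*(d^2 - 3*d - 4) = (d - 4)*(d + 3)*(d + 1)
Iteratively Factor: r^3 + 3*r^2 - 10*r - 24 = (r + 2)*(r^2 + r - 12) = (r - 3)*(r + 2)*(r + 4)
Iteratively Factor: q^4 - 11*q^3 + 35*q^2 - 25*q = (q)*(q^3 - 11*q^2 + 35*q - 25) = q*(q - 5)*(q^2 - 6*q + 5) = q*(q - 5)*(q - 1)*(q - 5)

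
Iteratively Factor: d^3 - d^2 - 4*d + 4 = (d - 2)*(d^2 + d - 2) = (d - 2)*(d + 2)*(d - 1)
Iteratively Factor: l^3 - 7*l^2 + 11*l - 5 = (l - 5)*(l^2 - 2*l + 1) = (l - 5)*(l - 1)*(l - 1)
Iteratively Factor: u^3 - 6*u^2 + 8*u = (u - 4)*(u^2 - 2*u) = (u - 4)*(u - 2)*(u)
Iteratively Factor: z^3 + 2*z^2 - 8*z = (z + 4)*(z^2 - 2*z) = z*(z + 4)*(z - 2)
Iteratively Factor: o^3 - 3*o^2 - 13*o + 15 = (o - 1)*(o^2 - 2*o - 15) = (o - 1)*(o + 3)*(o - 5)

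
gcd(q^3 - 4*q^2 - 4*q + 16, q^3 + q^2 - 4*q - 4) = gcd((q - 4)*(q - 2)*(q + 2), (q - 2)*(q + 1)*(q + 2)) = q^2 - 4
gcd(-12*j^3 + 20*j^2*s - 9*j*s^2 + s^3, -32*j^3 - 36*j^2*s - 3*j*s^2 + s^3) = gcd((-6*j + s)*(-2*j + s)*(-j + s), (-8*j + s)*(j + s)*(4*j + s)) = 1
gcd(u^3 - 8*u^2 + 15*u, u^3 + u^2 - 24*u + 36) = u - 3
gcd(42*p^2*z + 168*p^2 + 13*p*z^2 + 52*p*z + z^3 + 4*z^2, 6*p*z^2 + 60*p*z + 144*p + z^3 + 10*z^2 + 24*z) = 6*p*z + 24*p + z^2 + 4*z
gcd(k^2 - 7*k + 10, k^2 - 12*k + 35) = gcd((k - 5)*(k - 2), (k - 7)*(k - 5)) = k - 5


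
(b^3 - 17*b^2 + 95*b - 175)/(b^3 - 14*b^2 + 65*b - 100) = (b - 7)/(b - 4)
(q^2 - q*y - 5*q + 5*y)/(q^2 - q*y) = (q - 5)/q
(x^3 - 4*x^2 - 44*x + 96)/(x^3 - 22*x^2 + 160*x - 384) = (x^2 + 4*x - 12)/(x^2 - 14*x + 48)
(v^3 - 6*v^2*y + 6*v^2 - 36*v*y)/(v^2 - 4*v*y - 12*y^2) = v*(v + 6)/(v + 2*y)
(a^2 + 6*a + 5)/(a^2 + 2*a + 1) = (a + 5)/(a + 1)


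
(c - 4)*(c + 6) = c^2 + 2*c - 24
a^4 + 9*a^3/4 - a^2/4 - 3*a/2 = a*(a - 3/4)*(a + 1)*(a + 2)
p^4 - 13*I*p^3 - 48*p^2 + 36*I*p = p*(p - 6*I)^2*(p - I)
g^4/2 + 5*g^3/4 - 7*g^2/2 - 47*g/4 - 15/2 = (g/2 + 1/2)*(g - 3)*(g + 2)*(g + 5/2)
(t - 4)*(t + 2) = t^2 - 2*t - 8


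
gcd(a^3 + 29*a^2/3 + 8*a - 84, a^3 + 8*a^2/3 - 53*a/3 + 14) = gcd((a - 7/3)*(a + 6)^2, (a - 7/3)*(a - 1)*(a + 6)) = a^2 + 11*a/3 - 14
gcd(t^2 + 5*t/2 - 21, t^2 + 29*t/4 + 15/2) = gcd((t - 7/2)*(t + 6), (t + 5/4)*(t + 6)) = t + 6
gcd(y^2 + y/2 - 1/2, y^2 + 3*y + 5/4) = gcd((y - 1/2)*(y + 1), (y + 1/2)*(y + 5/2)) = 1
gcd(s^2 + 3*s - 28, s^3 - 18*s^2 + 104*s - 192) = s - 4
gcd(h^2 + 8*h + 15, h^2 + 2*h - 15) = h + 5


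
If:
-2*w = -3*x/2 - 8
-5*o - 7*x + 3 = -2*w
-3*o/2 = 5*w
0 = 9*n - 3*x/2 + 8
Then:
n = -115/42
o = 605/42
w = -121/28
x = -233/21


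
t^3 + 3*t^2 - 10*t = t*(t - 2)*(t + 5)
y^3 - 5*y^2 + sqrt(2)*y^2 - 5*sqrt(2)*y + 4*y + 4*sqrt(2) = (y - 4)*(y - 1)*(y + sqrt(2))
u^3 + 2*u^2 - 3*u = u*(u - 1)*(u + 3)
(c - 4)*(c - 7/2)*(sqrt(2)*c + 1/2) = sqrt(2)*c^3 - 15*sqrt(2)*c^2/2 + c^2/2 - 15*c/4 + 14*sqrt(2)*c + 7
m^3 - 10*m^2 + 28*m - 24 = (m - 6)*(m - 2)^2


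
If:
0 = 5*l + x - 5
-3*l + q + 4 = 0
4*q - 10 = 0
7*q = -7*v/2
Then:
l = 13/6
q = 5/2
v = -5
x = -35/6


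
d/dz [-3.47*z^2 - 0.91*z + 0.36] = -6.94*z - 0.91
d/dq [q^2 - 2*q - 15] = 2*q - 2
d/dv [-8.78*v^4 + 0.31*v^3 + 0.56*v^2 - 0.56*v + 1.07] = -35.12*v^3 + 0.93*v^2 + 1.12*v - 0.56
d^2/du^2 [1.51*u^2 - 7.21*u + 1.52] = 3.02000000000000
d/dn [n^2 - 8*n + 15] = 2*n - 8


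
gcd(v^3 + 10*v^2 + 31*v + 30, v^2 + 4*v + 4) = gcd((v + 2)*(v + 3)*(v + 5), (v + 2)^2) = v + 2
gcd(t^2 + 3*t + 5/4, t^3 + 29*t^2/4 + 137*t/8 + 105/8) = t + 5/2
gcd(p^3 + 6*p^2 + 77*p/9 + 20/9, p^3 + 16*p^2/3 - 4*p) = 1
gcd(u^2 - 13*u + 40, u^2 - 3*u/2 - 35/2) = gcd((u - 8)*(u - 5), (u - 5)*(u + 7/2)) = u - 5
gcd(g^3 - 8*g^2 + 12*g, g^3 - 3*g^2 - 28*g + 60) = g^2 - 8*g + 12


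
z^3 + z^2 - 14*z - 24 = (z - 4)*(z + 2)*(z + 3)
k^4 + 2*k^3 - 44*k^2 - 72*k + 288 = (k - 6)*(k - 2)*(k + 4)*(k + 6)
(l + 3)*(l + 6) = l^2 + 9*l + 18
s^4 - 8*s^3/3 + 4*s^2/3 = s^2*(s - 2)*(s - 2/3)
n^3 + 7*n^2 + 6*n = n*(n + 1)*(n + 6)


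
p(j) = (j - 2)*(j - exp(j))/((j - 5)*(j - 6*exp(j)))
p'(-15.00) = -0.00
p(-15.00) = 0.85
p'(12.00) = -0.01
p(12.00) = 0.24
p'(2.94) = -0.11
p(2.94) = -0.07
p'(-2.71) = -0.12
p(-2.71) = 0.55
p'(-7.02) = -0.02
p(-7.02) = 0.75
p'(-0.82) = -0.19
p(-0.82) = 0.18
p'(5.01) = -4858.83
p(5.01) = 48.76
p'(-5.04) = -0.03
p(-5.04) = 0.70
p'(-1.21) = -0.23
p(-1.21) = 0.26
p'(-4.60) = -0.04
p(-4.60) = 0.68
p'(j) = (1 - exp(j))*(j - 2)/((j - 5)*(j - 6*exp(j))) + (j - 2)*(j - exp(j))*(6*exp(j) - 1)/((j - 5)*(j - 6*exp(j))^2) + (j - exp(j))/((j - 5)*(j - 6*exp(j))) - (j - 2)*(j - exp(j))/((j - 5)^2*(j - 6*exp(j))) = ((j - 5)*(j - 2)*(j - exp(j))*(6*exp(j) - 1) + (j - 5)*(j - 6*exp(j))*(j + (1 - exp(j))*(j - 2) - exp(j)) - (j - 2)*(j - 6*exp(j))*(j - exp(j)))/((j - 5)^2*(j - 6*exp(j))^2)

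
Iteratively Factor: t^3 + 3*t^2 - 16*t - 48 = (t - 4)*(t^2 + 7*t + 12) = (t - 4)*(t + 4)*(t + 3)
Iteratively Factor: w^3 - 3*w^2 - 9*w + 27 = (w + 3)*(w^2 - 6*w + 9) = (w - 3)*(w + 3)*(w - 3)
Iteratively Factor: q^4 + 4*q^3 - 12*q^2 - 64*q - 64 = (q - 4)*(q^3 + 8*q^2 + 20*q + 16) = (q - 4)*(q + 2)*(q^2 + 6*q + 8) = (q - 4)*(q + 2)*(q + 4)*(q + 2)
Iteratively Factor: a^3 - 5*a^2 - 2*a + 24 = (a - 4)*(a^2 - a - 6) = (a - 4)*(a + 2)*(a - 3)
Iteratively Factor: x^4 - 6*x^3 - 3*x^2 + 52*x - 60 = (x - 2)*(x^3 - 4*x^2 - 11*x + 30) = (x - 2)^2*(x^2 - 2*x - 15) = (x - 5)*(x - 2)^2*(x + 3)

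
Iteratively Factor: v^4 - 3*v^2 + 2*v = (v + 2)*(v^3 - 2*v^2 + v) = v*(v + 2)*(v^2 - 2*v + 1) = v*(v - 1)*(v + 2)*(v - 1)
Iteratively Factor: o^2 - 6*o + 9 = (o - 3)*(o - 3)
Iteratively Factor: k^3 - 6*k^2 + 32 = (k - 4)*(k^2 - 2*k - 8) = (k - 4)*(k + 2)*(k - 4)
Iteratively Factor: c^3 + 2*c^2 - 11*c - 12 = (c + 1)*(c^2 + c - 12) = (c + 1)*(c + 4)*(c - 3)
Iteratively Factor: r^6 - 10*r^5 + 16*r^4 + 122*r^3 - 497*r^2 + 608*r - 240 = (r - 5)*(r^5 - 5*r^4 - 9*r^3 + 77*r^2 - 112*r + 48) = (r - 5)*(r - 1)*(r^4 - 4*r^3 - 13*r^2 + 64*r - 48) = (r - 5)*(r - 1)^2*(r^3 - 3*r^2 - 16*r + 48) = (r - 5)*(r - 3)*(r - 1)^2*(r^2 - 16) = (r - 5)*(r - 4)*(r - 3)*(r - 1)^2*(r + 4)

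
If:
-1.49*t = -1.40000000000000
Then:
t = 0.94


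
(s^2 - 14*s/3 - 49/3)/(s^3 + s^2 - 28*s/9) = 3*(s - 7)/(s*(3*s - 4))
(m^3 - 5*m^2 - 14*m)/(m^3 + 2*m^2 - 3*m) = (m^2 - 5*m - 14)/(m^2 + 2*m - 3)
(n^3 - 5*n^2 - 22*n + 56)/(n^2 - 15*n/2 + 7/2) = 2*(n^2 + 2*n - 8)/(2*n - 1)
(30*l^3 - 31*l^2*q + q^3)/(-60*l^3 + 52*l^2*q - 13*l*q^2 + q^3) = (-6*l^2 + 5*l*q + q^2)/(12*l^2 - 8*l*q + q^2)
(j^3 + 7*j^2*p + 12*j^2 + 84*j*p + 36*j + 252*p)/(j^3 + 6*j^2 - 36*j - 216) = (j + 7*p)/(j - 6)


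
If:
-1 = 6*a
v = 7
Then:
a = -1/6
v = 7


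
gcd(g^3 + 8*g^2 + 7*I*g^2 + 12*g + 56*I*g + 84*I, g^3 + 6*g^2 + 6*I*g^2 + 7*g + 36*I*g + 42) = g^2 + g*(6 + 7*I) + 42*I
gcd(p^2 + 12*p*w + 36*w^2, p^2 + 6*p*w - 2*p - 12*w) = p + 6*w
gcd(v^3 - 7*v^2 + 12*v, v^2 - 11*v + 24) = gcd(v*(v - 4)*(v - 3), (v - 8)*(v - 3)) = v - 3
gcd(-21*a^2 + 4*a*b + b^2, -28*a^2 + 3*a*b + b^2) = 7*a + b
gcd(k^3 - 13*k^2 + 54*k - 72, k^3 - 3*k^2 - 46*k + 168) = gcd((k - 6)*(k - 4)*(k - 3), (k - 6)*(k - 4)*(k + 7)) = k^2 - 10*k + 24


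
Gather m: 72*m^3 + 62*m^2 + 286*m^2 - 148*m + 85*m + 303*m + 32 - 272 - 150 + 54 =72*m^3 + 348*m^2 + 240*m - 336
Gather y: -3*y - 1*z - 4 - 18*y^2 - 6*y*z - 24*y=-18*y^2 + y*(-6*z - 27) - z - 4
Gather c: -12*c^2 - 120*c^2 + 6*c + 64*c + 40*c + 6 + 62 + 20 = -132*c^2 + 110*c + 88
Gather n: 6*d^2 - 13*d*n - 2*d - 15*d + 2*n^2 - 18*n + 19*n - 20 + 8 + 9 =6*d^2 - 17*d + 2*n^2 + n*(1 - 13*d) - 3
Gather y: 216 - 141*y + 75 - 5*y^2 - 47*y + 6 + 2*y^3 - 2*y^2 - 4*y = 2*y^3 - 7*y^2 - 192*y + 297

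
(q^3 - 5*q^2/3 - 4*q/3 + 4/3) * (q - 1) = q^4 - 8*q^3/3 + q^2/3 + 8*q/3 - 4/3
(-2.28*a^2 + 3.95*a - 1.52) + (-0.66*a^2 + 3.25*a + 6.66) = -2.94*a^2 + 7.2*a + 5.14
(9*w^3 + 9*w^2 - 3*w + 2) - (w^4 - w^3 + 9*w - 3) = -w^4 + 10*w^3 + 9*w^2 - 12*w + 5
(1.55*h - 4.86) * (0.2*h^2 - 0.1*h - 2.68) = 0.31*h^3 - 1.127*h^2 - 3.668*h + 13.0248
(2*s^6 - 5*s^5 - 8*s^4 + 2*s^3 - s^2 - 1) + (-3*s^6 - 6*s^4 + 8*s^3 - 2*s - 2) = -s^6 - 5*s^5 - 14*s^4 + 10*s^3 - s^2 - 2*s - 3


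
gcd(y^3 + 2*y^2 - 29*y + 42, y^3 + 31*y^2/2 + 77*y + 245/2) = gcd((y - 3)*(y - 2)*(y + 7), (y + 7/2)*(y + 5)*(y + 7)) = y + 7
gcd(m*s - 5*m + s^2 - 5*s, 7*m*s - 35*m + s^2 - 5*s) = s - 5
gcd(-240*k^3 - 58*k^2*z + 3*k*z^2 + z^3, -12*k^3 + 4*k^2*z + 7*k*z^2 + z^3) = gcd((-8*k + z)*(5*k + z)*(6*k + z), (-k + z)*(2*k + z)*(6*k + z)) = 6*k + z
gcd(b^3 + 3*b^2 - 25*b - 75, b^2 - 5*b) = b - 5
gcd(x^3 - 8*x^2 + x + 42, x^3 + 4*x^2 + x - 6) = x + 2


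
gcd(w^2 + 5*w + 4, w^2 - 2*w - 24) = w + 4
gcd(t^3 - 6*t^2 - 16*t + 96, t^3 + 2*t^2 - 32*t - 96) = t^2 - 2*t - 24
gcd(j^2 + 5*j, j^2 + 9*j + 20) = j + 5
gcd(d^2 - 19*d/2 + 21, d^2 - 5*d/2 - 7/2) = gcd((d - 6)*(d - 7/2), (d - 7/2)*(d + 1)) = d - 7/2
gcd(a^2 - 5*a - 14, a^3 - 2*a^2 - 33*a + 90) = 1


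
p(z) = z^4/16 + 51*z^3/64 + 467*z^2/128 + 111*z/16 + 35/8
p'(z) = z^3/4 + 153*z^2/64 + 467*z/64 + 111/16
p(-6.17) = 3.87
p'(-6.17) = -5.80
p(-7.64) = 21.91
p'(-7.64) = -20.76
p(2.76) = 71.70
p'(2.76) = 50.54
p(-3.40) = -0.00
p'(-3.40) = -0.06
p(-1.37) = -0.11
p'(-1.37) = 0.78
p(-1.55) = -0.22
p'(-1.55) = 0.44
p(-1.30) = -0.05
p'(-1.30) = 0.94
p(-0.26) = 2.80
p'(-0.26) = 5.20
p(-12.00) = 365.50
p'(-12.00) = -168.38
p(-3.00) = -0.05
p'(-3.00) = -0.19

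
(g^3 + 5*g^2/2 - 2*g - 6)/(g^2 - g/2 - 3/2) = (g^2 + 4*g + 4)/(g + 1)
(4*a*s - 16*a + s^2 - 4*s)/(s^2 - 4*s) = (4*a + s)/s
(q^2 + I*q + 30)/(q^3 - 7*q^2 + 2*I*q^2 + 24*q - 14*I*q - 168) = (q - 5*I)/(q^2 - q*(7 + 4*I) + 28*I)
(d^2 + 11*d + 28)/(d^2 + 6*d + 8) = (d + 7)/(d + 2)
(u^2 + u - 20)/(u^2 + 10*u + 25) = (u - 4)/(u + 5)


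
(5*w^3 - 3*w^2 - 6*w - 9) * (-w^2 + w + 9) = -5*w^5 + 8*w^4 + 48*w^3 - 24*w^2 - 63*w - 81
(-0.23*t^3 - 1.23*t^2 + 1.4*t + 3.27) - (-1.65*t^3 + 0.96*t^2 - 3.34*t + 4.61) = 1.42*t^3 - 2.19*t^2 + 4.74*t - 1.34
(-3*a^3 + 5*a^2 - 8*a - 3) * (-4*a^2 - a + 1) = 12*a^5 - 17*a^4 + 24*a^3 + 25*a^2 - 5*a - 3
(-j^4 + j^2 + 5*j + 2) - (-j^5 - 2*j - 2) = j^5 - j^4 + j^2 + 7*j + 4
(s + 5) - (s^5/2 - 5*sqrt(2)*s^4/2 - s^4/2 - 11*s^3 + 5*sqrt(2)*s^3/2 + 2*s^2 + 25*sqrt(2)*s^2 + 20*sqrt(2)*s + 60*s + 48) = -s^5/2 + s^4/2 + 5*sqrt(2)*s^4/2 - 5*sqrt(2)*s^3/2 + 11*s^3 - 25*sqrt(2)*s^2 - 2*s^2 - 59*s - 20*sqrt(2)*s - 43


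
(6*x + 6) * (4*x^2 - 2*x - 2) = 24*x^3 + 12*x^2 - 24*x - 12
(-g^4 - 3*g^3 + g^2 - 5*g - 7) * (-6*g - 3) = 6*g^5 + 21*g^4 + 3*g^3 + 27*g^2 + 57*g + 21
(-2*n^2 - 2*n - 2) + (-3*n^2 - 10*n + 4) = -5*n^2 - 12*n + 2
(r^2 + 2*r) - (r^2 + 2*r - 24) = 24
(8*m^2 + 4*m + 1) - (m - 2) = 8*m^2 + 3*m + 3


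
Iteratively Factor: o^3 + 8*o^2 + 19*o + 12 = (o + 3)*(o^2 + 5*o + 4) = (o + 3)*(o + 4)*(o + 1)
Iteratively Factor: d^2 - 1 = (d - 1)*(d + 1)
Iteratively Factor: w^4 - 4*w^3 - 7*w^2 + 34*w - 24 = (w - 1)*(w^3 - 3*w^2 - 10*w + 24) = (w - 1)*(w + 3)*(w^2 - 6*w + 8) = (w - 4)*(w - 1)*(w + 3)*(w - 2)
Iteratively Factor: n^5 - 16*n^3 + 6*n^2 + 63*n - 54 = (n - 1)*(n^4 + n^3 - 15*n^2 - 9*n + 54) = (n - 3)*(n - 1)*(n^3 + 4*n^2 - 3*n - 18) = (n - 3)*(n - 1)*(n + 3)*(n^2 + n - 6) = (n - 3)*(n - 1)*(n + 3)^2*(n - 2)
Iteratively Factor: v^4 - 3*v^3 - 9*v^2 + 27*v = (v - 3)*(v^3 - 9*v) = (v - 3)^2*(v^2 + 3*v) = (v - 3)^2*(v + 3)*(v)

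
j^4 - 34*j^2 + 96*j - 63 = (j - 3)^2*(j - 1)*(j + 7)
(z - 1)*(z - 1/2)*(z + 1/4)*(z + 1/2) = z^4 - 3*z^3/4 - z^2/2 + 3*z/16 + 1/16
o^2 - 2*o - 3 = (o - 3)*(o + 1)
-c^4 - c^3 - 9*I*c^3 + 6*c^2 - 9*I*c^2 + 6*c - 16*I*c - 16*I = (c + 2*I)*(c + 8*I)*(I*c + 1)*(I*c + I)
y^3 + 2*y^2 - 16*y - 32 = (y - 4)*(y + 2)*(y + 4)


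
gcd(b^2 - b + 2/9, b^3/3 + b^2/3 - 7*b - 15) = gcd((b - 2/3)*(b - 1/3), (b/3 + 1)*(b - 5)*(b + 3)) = 1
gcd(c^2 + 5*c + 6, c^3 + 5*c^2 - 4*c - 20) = c + 2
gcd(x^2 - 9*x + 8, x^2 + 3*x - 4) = x - 1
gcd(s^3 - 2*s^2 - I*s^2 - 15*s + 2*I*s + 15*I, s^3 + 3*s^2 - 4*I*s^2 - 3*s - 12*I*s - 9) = s^2 + s*(3 - I) - 3*I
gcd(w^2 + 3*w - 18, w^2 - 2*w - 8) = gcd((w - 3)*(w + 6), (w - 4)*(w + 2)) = 1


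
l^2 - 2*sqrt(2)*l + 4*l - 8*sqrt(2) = (l + 4)*(l - 2*sqrt(2))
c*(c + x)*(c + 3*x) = c^3 + 4*c^2*x + 3*c*x^2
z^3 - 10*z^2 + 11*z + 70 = (z - 7)*(z - 5)*(z + 2)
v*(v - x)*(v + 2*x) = v^3 + v^2*x - 2*v*x^2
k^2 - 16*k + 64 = (k - 8)^2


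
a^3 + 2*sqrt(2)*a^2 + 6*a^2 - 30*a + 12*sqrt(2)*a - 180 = (a + 6)*(a - 3*sqrt(2))*(a + 5*sqrt(2))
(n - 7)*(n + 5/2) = n^2 - 9*n/2 - 35/2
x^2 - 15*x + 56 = (x - 8)*(x - 7)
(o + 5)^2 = o^2 + 10*o + 25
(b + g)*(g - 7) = b*g - 7*b + g^2 - 7*g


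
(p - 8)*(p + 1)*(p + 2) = p^3 - 5*p^2 - 22*p - 16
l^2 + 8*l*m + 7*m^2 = (l + m)*(l + 7*m)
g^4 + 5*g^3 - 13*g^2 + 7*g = g*(g - 1)^2*(g + 7)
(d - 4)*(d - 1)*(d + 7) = d^3 + 2*d^2 - 31*d + 28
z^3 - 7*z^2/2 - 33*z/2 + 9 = (z - 6)*(z - 1/2)*(z + 3)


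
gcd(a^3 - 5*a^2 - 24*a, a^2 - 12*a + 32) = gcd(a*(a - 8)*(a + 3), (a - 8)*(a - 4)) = a - 8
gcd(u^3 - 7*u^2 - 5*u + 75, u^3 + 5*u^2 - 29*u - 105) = u^2 - 2*u - 15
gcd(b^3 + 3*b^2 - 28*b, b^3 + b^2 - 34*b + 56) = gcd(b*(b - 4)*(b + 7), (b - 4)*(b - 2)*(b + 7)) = b^2 + 3*b - 28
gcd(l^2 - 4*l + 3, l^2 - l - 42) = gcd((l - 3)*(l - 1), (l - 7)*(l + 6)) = 1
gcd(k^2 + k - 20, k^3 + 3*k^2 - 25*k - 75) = k + 5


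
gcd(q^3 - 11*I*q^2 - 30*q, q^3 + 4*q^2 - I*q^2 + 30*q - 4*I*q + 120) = q - 6*I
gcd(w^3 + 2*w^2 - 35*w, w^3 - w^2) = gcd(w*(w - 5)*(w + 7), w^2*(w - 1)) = w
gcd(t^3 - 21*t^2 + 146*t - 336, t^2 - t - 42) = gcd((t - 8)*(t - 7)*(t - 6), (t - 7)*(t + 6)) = t - 7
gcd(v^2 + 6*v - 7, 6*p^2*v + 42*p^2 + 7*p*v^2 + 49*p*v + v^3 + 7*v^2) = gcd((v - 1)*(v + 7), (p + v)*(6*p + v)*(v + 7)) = v + 7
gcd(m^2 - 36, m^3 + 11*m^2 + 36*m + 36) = m + 6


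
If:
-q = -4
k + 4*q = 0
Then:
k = -16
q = 4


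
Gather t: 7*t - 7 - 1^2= 7*t - 8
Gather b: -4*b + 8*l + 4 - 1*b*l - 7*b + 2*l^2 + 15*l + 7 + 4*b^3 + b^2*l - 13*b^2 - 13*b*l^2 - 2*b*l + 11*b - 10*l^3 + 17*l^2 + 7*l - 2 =4*b^3 + b^2*(l - 13) + b*(-13*l^2 - 3*l) - 10*l^3 + 19*l^2 + 30*l + 9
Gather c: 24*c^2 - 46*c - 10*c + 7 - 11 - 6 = 24*c^2 - 56*c - 10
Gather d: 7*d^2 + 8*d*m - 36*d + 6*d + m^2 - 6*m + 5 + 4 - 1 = 7*d^2 + d*(8*m - 30) + m^2 - 6*m + 8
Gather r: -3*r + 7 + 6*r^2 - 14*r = 6*r^2 - 17*r + 7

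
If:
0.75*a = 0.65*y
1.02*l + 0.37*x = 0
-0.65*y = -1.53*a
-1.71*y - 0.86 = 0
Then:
No Solution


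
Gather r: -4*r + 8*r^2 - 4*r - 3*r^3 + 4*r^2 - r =-3*r^3 + 12*r^2 - 9*r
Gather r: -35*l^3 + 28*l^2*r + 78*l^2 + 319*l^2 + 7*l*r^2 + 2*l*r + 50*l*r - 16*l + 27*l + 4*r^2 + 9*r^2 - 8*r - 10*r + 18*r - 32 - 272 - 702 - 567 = -35*l^3 + 397*l^2 + 11*l + r^2*(7*l + 13) + r*(28*l^2 + 52*l) - 1573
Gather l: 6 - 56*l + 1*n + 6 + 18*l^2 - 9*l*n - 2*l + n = 18*l^2 + l*(-9*n - 58) + 2*n + 12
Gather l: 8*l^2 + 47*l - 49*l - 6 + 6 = 8*l^2 - 2*l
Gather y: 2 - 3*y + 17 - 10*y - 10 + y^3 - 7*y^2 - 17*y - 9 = y^3 - 7*y^2 - 30*y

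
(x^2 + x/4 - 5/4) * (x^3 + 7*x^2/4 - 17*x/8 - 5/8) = x^5 + 2*x^4 - 47*x^3/16 - 107*x^2/32 + 5*x/2 + 25/32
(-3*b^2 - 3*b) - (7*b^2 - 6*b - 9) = -10*b^2 + 3*b + 9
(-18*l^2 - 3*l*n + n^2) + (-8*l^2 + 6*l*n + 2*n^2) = -26*l^2 + 3*l*n + 3*n^2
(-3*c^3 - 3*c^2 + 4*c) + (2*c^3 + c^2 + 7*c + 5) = -c^3 - 2*c^2 + 11*c + 5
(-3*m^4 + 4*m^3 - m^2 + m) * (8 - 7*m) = 21*m^5 - 52*m^4 + 39*m^3 - 15*m^2 + 8*m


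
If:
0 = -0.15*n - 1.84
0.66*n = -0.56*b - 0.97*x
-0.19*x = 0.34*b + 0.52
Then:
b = -9.14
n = -12.27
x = 13.63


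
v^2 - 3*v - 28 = (v - 7)*(v + 4)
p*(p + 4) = p^2 + 4*p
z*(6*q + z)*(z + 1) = 6*q*z^2 + 6*q*z + z^3 + z^2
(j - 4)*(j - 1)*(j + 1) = j^3 - 4*j^2 - j + 4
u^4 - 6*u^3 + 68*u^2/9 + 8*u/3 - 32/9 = (u - 4)*(u - 2)*(u - 2/3)*(u + 2/3)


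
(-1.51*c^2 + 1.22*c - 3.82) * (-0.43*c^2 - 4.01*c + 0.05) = 0.6493*c^4 + 5.5305*c^3 - 3.3251*c^2 + 15.3792*c - 0.191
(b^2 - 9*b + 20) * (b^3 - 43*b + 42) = b^5 - 9*b^4 - 23*b^3 + 429*b^2 - 1238*b + 840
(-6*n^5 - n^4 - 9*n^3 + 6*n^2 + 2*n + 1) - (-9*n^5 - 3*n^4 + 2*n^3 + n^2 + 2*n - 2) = 3*n^5 + 2*n^4 - 11*n^3 + 5*n^2 + 3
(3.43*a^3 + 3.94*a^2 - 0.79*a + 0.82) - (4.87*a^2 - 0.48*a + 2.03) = 3.43*a^3 - 0.93*a^2 - 0.31*a - 1.21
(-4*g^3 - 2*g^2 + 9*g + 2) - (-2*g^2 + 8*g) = -4*g^3 + g + 2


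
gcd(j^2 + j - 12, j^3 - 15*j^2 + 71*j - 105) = j - 3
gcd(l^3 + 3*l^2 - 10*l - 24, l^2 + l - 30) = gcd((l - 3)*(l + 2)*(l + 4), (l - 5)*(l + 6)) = 1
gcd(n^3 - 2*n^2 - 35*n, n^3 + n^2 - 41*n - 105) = n^2 - 2*n - 35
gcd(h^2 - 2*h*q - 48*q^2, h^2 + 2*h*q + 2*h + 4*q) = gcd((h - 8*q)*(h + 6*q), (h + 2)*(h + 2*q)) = 1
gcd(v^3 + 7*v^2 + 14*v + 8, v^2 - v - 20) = v + 4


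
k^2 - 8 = (k - 2*sqrt(2))*(k + 2*sqrt(2))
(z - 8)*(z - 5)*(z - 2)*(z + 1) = z^4 - 14*z^3 + 51*z^2 - 14*z - 80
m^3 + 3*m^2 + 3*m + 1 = (m + 1)^3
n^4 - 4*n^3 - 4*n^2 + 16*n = n*(n - 4)*(n - 2)*(n + 2)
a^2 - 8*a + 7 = (a - 7)*(a - 1)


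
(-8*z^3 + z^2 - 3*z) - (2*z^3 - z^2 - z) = -10*z^3 + 2*z^2 - 2*z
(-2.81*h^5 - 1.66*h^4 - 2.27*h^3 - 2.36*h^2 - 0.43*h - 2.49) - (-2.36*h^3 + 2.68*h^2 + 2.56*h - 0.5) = -2.81*h^5 - 1.66*h^4 + 0.0899999999999999*h^3 - 5.04*h^2 - 2.99*h - 1.99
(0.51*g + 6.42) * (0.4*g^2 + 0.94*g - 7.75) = 0.204*g^3 + 3.0474*g^2 + 2.0823*g - 49.755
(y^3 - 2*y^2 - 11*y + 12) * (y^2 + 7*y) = y^5 + 5*y^4 - 25*y^3 - 65*y^2 + 84*y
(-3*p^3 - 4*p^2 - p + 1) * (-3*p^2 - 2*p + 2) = 9*p^5 + 18*p^4 + 5*p^3 - 9*p^2 - 4*p + 2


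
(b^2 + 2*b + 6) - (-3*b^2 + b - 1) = 4*b^2 + b + 7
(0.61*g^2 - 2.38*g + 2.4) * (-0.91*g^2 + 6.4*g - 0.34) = -0.5551*g^4 + 6.0698*g^3 - 17.6234*g^2 + 16.1692*g - 0.816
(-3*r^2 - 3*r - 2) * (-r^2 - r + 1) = 3*r^4 + 6*r^3 + 2*r^2 - r - 2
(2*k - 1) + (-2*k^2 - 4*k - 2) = -2*k^2 - 2*k - 3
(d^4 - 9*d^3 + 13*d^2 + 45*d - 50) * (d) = d^5 - 9*d^4 + 13*d^3 + 45*d^2 - 50*d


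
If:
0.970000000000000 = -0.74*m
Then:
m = -1.31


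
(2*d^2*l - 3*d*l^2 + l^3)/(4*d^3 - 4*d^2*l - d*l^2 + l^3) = l/(2*d + l)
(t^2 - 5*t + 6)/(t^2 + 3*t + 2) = (t^2 - 5*t + 6)/(t^2 + 3*t + 2)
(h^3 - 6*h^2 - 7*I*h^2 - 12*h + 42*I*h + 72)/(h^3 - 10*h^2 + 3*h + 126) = (h^2 - 7*I*h - 12)/(h^2 - 4*h - 21)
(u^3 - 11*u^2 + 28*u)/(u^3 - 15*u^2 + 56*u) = (u - 4)/(u - 8)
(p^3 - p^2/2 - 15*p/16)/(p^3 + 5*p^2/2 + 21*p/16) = (4*p - 5)/(4*p + 7)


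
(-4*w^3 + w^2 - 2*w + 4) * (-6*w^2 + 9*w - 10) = 24*w^5 - 42*w^4 + 61*w^3 - 52*w^2 + 56*w - 40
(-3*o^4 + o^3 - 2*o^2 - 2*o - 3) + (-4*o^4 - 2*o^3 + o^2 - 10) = -7*o^4 - o^3 - o^2 - 2*o - 13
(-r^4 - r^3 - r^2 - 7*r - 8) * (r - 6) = -r^5 + 5*r^4 + 5*r^3 - r^2 + 34*r + 48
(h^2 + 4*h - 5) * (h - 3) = h^3 + h^2 - 17*h + 15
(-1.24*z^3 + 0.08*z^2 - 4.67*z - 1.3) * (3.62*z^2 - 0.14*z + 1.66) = -4.4888*z^5 + 0.4632*z^4 - 18.975*z^3 - 3.9194*z^2 - 7.5702*z - 2.158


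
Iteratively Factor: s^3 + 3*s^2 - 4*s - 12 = (s - 2)*(s^2 + 5*s + 6) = (s - 2)*(s + 3)*(s + 2)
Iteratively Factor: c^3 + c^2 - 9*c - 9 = (c + 3)*(c^2 - 2*c - 3) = (c - 3)*(c + 3)*(c + 1)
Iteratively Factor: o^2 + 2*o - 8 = (o - 2)*(o + 4)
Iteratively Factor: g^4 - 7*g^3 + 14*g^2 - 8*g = (g - 1)*(g^3 - 6*g^2 + 8*g) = (g - 2)*(g - 1)*(g^2 - 4*g) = g*(g - 2)*(g - 1)*(g - 4)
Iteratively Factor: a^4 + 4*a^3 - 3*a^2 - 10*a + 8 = (a + 2)*(a^3 + 2*a^2 - 7*a + 4) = (a + 2)*(a + 4)*(a^2 - 2*a + 1) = (a - 1)*(a + 2)*(a + 4)*(a - 1)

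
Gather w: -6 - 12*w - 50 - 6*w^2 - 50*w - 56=-6*w^2 - 62*w - 112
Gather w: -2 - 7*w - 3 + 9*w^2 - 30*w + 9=9*w^2 - 37*w + 4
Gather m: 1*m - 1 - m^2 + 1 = -m^2 + m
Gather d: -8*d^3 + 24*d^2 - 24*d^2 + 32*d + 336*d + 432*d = -8*d^3 + 800*d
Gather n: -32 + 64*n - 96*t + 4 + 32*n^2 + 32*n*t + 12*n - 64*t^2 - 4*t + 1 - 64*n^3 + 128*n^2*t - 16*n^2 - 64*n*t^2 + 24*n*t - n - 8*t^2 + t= -64*n^3 + n^2*(128*t + 16) + n*(-64*t^2 + 56*t + 75) - 72*t^2 - 99*t - 27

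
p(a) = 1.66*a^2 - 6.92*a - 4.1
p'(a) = 3.32*a - 6.92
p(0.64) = -7.85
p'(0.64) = -4.80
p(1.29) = -10.26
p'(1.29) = -2.64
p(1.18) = -9.95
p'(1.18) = -3.00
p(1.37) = -10.46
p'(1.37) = -2.37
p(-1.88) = 14.78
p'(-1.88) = -13.16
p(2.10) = -11.31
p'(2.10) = 0.05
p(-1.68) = 12.21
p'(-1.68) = -12.50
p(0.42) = -6.71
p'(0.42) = -5.53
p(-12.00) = 317.98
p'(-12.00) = -46.76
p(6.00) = 14.14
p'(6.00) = 13.00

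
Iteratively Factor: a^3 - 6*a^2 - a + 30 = (a - 5)*(a^2 - a - 6) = (a - 5)*(a - 3)*(a + 2)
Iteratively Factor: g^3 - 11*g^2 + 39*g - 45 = (g - 3)*(g^2 - 8*g + 15) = (g - 5)*(g - 3)*(g - 3)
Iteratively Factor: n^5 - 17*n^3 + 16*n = (n - 4)*(n^4 + 4*n^3 - n^2 - 4*n) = (n - 4)*(n + 1)*(n^3 + 3*n^2 - 4*n) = (n - 4)*(n + 1)*(n + 4)*(n^2 - n) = n*(n - 4)*(n + 1)*(n + 4)*(n - 1)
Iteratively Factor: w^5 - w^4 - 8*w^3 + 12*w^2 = (w + 3)*(w^4 - 4*w^3 + 4*w^2) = w*(w + 3)*(w^3 - 4*w^2 + 4*w) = w*(w - 2)*(w + 3)*(w^2 - 2*w) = w*(w - 2)^2*(w + 3)*(w)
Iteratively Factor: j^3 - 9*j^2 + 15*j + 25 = (j - 5)*(j^2 - 4*j - 5) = (j - 5)^2*(j + 1)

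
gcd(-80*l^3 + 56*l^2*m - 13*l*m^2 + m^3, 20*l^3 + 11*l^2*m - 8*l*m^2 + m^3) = 20*l^2 - 9*l*m + m^2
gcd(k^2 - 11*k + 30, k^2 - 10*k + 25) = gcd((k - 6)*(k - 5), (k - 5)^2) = k - 5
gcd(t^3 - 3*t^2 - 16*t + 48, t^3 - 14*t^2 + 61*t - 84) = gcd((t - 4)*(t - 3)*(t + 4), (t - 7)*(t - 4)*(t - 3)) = t^2 - 7*t + 12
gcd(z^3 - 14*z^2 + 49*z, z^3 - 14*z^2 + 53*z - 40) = 1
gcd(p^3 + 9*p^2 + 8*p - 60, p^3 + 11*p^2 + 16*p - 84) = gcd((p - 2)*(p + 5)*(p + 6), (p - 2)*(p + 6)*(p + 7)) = p^2 + 4*p - 12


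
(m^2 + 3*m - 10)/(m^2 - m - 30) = (m - 2)/(m - 6)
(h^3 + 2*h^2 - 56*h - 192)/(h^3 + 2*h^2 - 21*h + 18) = (h^2 - 4*h - 32)/(h^2 - 4*h + 3)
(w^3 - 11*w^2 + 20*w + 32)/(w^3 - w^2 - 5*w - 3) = (w^2 - 12*w + 32)/(w^2 - 2*w - 3)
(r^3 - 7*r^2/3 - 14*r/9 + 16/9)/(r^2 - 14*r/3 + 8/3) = (3*r^2 - 5*r - 8)/(3*(r - 4))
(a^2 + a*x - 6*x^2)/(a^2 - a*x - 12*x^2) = (-a + 2*x)/(-a + 4*x)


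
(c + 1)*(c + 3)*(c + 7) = c^3 + 11*c^2 + 31*c + 21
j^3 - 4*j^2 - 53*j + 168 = (j - 8)*(j - 3)*(j + 7)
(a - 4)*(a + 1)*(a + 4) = a^3 + a^2 - 16*a - 16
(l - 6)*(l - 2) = l^2 - 8*l + 12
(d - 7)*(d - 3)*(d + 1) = d^3 - 9*d^2 + 11*d + 21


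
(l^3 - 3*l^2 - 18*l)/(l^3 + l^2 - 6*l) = (l - 6)/(l - 2)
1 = 1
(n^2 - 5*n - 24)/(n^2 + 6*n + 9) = (n - 8)/(n + 3)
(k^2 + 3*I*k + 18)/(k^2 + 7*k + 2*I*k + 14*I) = (k^2 + 3*I*k + 18)/(k^2 + k*(7 + 2*I) + 14*I)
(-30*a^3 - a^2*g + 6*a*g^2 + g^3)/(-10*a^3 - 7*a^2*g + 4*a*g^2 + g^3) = (3*a + g)/(a + g)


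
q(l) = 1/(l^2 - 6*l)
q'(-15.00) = 0.00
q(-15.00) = 0.00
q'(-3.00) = 0.02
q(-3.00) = 0.04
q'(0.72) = 0.32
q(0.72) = -0.26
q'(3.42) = -0.01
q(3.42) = -0.11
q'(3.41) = -0.01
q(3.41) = -0.11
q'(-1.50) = 0.07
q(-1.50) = 0.09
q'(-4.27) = 0.01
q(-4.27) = 0.02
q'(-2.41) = 0.03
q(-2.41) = 0.05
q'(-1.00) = 0.16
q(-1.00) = 0.14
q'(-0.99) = 0.17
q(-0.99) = 0.14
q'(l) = (6 - 2*l)/(l^2 - 6*l)^2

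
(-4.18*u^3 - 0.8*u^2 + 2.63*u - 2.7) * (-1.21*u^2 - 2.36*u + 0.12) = 5.0578*u^5 + 10.8328*u^4 - 1.7959*u^3 - 3.0358*u^2 + 6.6876*u - 0.324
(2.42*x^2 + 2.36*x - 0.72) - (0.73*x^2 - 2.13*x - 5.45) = 1.69*x^2 + 4.49*x + 4.73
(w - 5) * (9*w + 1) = 9*w^2 - 44*w - 5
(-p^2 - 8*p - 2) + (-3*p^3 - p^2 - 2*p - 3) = -3*p^3 - 2*p^2 - 10*p - 5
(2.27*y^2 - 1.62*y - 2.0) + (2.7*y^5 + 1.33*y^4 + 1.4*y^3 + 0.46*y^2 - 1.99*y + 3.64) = 2.7*y^5 + 1.33*y^4 + 1.4*y^3 + 2.73*y^2 - 3.61*y + 1.64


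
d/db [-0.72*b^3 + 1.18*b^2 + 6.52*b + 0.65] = -2.16*b^2 + 2.36*b + 6.52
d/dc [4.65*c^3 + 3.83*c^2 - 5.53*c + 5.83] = 13.95*c^2 + 7.66*c - 5.53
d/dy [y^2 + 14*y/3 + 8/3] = 2*y + 14/3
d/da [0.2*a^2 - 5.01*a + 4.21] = 0.4*a - 5.01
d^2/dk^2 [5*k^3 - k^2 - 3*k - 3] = 30*k - 2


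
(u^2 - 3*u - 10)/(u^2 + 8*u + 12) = (u - 5)/(u + 6)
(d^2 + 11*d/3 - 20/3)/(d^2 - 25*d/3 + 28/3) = (d + 5)/(d - 7)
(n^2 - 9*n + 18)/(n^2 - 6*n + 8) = (n^2 - 9*n + 18)/(n^2 - 6*n + 8)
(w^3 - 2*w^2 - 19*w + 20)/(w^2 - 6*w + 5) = w + 4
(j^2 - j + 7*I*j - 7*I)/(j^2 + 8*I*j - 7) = (j - 1)/(j + I)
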